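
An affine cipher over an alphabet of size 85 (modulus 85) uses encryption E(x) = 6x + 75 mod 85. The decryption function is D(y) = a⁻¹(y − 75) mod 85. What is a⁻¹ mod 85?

71

Run Euclid on (85, 6):
85 = 14·6 + 1
6 = 6·1 + 0
The gcd is 1. Working backward:
1 = 85 − 14·6
Thus 6·(-14) ≡ 1 (mod 85); reducing, -14 mod 85 = 71.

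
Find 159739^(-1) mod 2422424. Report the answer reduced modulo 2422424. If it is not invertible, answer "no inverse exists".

1081211

Apply the Euclidean algorithm to 2422424 and 159739:
2422424 = 15·159739 + 26339
159739 = 6·26339 + 1705
26339 = 15·1705 + 764
1705 = 2·764 + 177
764 = 4·177 + 56
177 = 3·56 + 9
56 = 6·9 + 2
9 = 4·2 + 1
2 = 2·1 + 0
The gcd is 1. Working backward:
1 = 9 − 4·2
1 = −4·56 + 25·9
1 = 25·177 − 79·56
1 = −79·764 + 341·177
1 = 341·1705 − 761·764
1 = −761·26339 + 11756·1705
1 = 11756·159739 − 71297·26339
1 = −71297·2422424 + 1081211·159739
So 159739·1081211 ≡ 1 (mod 2422424).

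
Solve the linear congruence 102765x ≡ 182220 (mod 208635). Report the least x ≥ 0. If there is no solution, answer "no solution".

First find gcd(102765, 208635):
208635 = 2×102765 + 3105
102765 = 33×3105 + 300
3105 = 10×300 + 105
300 = 2×105 + 90
105 = 1×90 + 15
90 = 6×15 + 0
gcd = 15 and 15 | 182220, so solutions exist. Divide through by 15: 6851x ≡ 12148 (mod 13909).
Now find 6851⁻¹ mod 13909:
13909 = 2*6851 + 207
6851 = 33*207 + 20
207 = 10*20 + 7
20 = 2*7 + 6
7 = 1*6 + 1
6 = 6*1 + 0
Back-substitute:
1 = 7 − 6
1 = −20 + 3·7
1 = 3·207 − 31·20
1 = −31·6851 + 1026·207
1 = 1026·13909 − 2083·6851
So 6851·(-2083) ≡ 1 (mod 13909), i.e. 6851⁻¹ ≡ 11826.
Then x ≡ 11826·12148 ≡ 10096 (mod 13909); the smallest non-negative solution is x = 10096.

10096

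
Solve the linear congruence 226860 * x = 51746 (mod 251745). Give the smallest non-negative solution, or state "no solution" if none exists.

gcd(226860, 251745):
251745 = 1×226860 + 24885
226860 = 9×24885 + 2895
24885 = 8×2895 + 1725
2895 = 1×1725 + 1170
1725 = 1×1170 + 555
1170 = 2×555 + 60
555 = 9×60 + 15
60 = 4×15 + 0
gcd = 15, but 15 ∤ 51746, so the congruence has no solution.

no solution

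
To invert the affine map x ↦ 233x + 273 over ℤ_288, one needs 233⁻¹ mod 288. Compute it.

89

gcd(288, 233) by repeated division:
288 = 1*233 + 55
233 = 4*55 + 13
55 = 4*13 + 3
13 = 4*3 + 1
3 = 3*1 + 0
gcd = 1, so the inverse exists. Back-substitute:
1 = 13 − 4·3
1 = −4·55 + 17·13
1 = 17·233 − 72·55
1 = −72·288 + 89·233
So 233·89 ≡ 1 (mod 288).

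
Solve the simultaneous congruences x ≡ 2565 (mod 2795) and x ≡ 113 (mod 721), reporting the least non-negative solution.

1075845

Write x = 2565 + 2795·k. Then 2795·k ≡ 113 − 2565 ≡ 432 (mod 721).
Need 2795⁻¹ mod 721. Extended Euclid on (721, 632):
721 = 1×632 + 89
632 = 7×89 + 9
89 = 9×9 + 8
9 = 1×8 + 1
8 = 8×1 + 0
Back-substitute:
1 = 9 − 8
1 = −89 + 10·9
1 = 10·632 − 71·89
1 = −71·721 + 81·632
2795⁻¹ ≡ 81 (mod 721), so k ≡ 81·432 ≡ 384 (mod 721).
x = 2565 + 2795·384 = 1075845.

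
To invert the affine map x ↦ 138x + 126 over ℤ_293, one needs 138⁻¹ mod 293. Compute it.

gcd(293, 138) by repeated division:
293 = 2×138 + 17
138 = 8×17 + 2
17 = 8×2 + 1
2 = 2×1 + 0
gcd = 1, so the inverse exists. Back-substitute:
1 = 17 − 8·2
1 = −8·138 + 65·17
1 = 65·293 − 138·138
Thus 138·(-138) ≡ 1 (mod 293); reducing, -138 mod 293 = 155.

155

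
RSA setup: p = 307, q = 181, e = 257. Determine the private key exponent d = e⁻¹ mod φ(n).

φ(n) = (p−1)(q−1) = 306·180 = 55080.
Need d with 257·d ≡ 1 (mod 55080). Apply the extended Euclidean algorithm:
55080 = 214×257 + 82
257 = 3×82 + 11
82 = 7×11 + 5
11 = 2×5 + 1
5 = 5×1 + 0
Back-substitute:
1 = 11 − 2·5
1 = −2·82 + 15·11
1 = 15·257 − 47·82
1 = −47·55080 + 10073·257
So 257·10073 ≡ 1 (mod 55080), hence d = 10073.

10073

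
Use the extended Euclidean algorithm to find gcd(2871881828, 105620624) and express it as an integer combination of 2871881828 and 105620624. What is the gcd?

Apply Euclid's algorithm to 2871881828 and 105620624:
2871881828 = 27·105620624 + 20124980
105620624 = 5·20124980 + 4995724
20124980 = 4·4995724 + 142084
4995724 = 35·142084 + 22784
142084 = 6·22784 + 5380
22784 = 4·5380 + 1264
5380 = 4·1264 + 324
1264 = 3·324 + 292
324 = 1·292 + 32
292 = 9·32 + 4
32 = 8·4 + 0
gcd(2871881828, 105620624) = 4.
Express as a combination:
4 = 292 − 9·32
4 = −9·324 + 10·292
4 = 10·1264 − 39·324
4 = −39·5380 + 166·1264
4 = 166·22784 − 703·5380
4 = −703·142084 + 4384·22784
4 = 4384·4995724 − 154143·142084
4 = −154143·20124980 + 620956·4995724
4 = 620956·105620624 − 3258923·20124980
4 = −3258923·2871881828 + 88611877·105620624
So 4 = (-3258923)·2871881828 + (88611877)·105620624.

4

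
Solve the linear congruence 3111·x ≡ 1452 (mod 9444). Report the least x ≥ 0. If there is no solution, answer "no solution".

First find gcd(3111, 9444):
9444 = 3×3111 + 111
3111 = 28×111 + 3
111 = 37×3 + 0
gcd = 3 and 3 | 1452, so solutions exist. Divide through by 3: 1037x ≡ 484 (mod 3148).
Now find 1037⁻¹ mod 3148:
3148 = 3×1037 + 37
1037 = 28×37 + 1
37 = 37×1 + 0
Back-substitute:
1 = 1037 − 28·37
1 = −28·3148 + 85·1037
So 1037⁻¹ ≡ 85 (mod 3148).
Then x ≡ 85·484 ≡ 216 (mod 3148); the smallest non-negative solution is x = 216.

216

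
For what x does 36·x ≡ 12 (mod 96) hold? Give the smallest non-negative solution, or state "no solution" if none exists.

3

First find gcd(36, 96):
96 = 2*36 + 24
36 = 1*24 + 12
24 = 2*12 + 0
gcd = 12 and 12 | 12, so solutions exist. Divide through by 12: 3x ≡ 1 (mod 8).
Now find 3⁻¹ mod 8:
8 = 2×3 + 2
3 = 1×2 + 1
2 = 2×1 + 0
Back-substitute:
1 = 3 − 2
1 = −8 + 3·3
So 3⁻¹ ≡ 3 (mod 8).
Then x ≡ 3·1 ≡ 3 (mod 8); the smallest non-negative solution is x = 3.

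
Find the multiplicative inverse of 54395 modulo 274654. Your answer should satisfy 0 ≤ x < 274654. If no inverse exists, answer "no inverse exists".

Run Euclid on (274654, 54395):
274654 = 5×54395 + 2679
54395 = 20×2679 + 815
2679 = 3×815 + 234
815 = 3×234 + 113
234 = 2×113 + 8
113 = 14×8 + 1
8 = 8×1 + 0
The gcd is 1. Working backward:
1 = 113 − 14·8
1 = −14·234 + 29·113
1 = 29·815 − 101·234
1 = −101·2679 + 332·815
1 = 332·54395 − 6741·2679
1 = −6741·274654 + 34037·54395
So 54395·34037 ≡ 1 (mod 274654).

34037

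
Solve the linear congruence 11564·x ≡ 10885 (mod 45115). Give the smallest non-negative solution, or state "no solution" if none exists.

6325

First find gcd(11564, 45115):
45115 = 3×11564 + 10423
11564 = 1×10423 + 1141
10423 = 9×1141 + 154
1141 = 7×154 + 63
154 = 2×63 + 28
63 = 2×28 + 7
28 = 4×7 + 0
gcd = 7 and 7 | 10885, so solutions exist. Divide through by 7: 1652x ≡ 1555 (mod 6445).
Now find 1652⁻¹ mod 6445:
6445 = 3*1652 + 1489
1652 = 1*1489 + 163
1489 = 9*163 + 22
163 = 7*22 + 9
22 = 2*9 + 4
9 = 2*4 + 1
4 = 4*1 + 0
Back-substitute:
1 = 9 − 2·4
1 = −2·22 + 5·9
1 = 5·163 − 37·22
1 = −37·1489 + 338·163
1 = 338·1652 − 375·1489
1 = −375·6445 + 1463·1652
So 1652⁻¹ ≡ 1463 (mod 6445).
Then x ≡ 1463·1555 ≡ 6325 (mod 6445); the smallest non-negative solution is x = 6325.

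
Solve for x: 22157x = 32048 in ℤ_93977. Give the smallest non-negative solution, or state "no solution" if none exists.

First find gcd(22157, 93977):
93977 = 4·22157 + 5349
22157 = 4·5349 + 761
5349 = 7·761 + 22
761 = 34·22 + 13
22 = 1·13 + 9
13 = 1·9 + 4
9 = 2·4 + 1
4 = 4·1 + 0
gcd = 1, so a unique solution mod 93977 exists.
Back-substitute for the Bézout coefficients:
1 = 9 − 2·4
1 = −2·13 + 3·9
1 = 3·22 − 5·13
1 = −5·761 + 173·22
1 = 173·5349 − 1216·761
1 = −1216·22157 + 5037·5349
1 = 5037·93977 − 21364·22157
So 22157·(-21364) ≡ 1 (mod 93977), giving 22157⁻¹ ≡ 72613.
x ≡ 22157⁻¹·32048 ≡ 72613·32048 ≡ 42950 (mod 93977).

42950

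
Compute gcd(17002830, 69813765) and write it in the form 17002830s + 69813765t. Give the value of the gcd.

Apply Euclid's algorithm to 69813765 and 17002830:
69813765 = 4·17002830 + 1802445
17002830 = 9·1802445 + 780825
1802445 = 2·780825 + 240795
780825 = 3·240795 + 58440
240795 = 4·58440 + 7035
58440 = 8·7035 + 2160
7035 = 3·2160 + 555
2160 = 3·555 + 495
555 = 1·495 + 60
495 = 8·60 + 15
60 = 4·15 + 0
gcd(17002830, 69813765) = 15.
Working backward:
15 = 495 − 8·60
15 = −8·555 + 9·495
15 = 9·2160 − 35·555
15 = −35·7035 + 114·2160
15 = 114·58440 − 947·7035
15 = −947·240795 + 3902·58440
15 = 3902·780825 − 12653·240795
15 = −12653·1802445 + 29208·780825
15 = 29208·17002830 − 275525·1802445
15 = −275525·69813765 + 1131308·17002830
So 15 = (-275525)·69813765 + (1131308)·17002830.

15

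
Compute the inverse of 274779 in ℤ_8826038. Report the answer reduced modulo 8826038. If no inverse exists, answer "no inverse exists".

Apply the Euclidean algorithm to 8826038 and 274779:
8826038 = 32·274779 + 33110
274779 = 8·33110 + 9899
33110 = 3·9899 + 3413
9899 = 2·3413 + 3073
3413 = 1·3073 + 340
3073 = 9·340 + 13
340 = 26·13 + 2
13 = 6·2 + 1
2 = 2·1 + 0
Since gcd(274779, 8826038) = 1, back-substitute to write 1 as a combination:
1 = 13 − 6·2
1 = −6·340 + 157·13
1 = 157·3073 − 1419·340
1 = −1419·3413 + 1576·3073
1 = 1576·9899 − 4571·3413
1 = −4571·33110 + 15289·9899
1 = 15289·274779 − 126883·33110
1 = −126883·8826038 + 4075545·274779
So 274779·4075545 ≡ 1 (mod 8826038).

4075545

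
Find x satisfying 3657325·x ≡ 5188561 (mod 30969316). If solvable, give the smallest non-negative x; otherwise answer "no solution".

First find gcd(3657325, 30969316):
30969316 = 8·3657325 + 1710716
3657325 = 2·1710716 + 235893
1710716 = 7·235893 + 59465
235893 = 3·59465 + 57498
59465 = 1·57498 + 1967
57498 = 29·1967 + 455
1967 = 4·455 + 147
455 = 3·147 + 14
147 = 10·14 + 7
14 = 2·7 + 0
gcd = 7 and 7 | 5188561, so solutions exist. Divide through by 7: 522475x ≡ 741223 (mod 4424188).
Now find 522475⁻¹ mod 4424188:
4424188 = 8*522475 + 244388
522475 = 2*244388 + 33699
244388 = 7*33699 + 8495
33699 = 3*8495 + 8214
8495 = 1*8214 + 281
8214 = 29*281 + 65
281 = 4*65 + 21
65 = 3*21 + 2
21 = 10*2 + 1
2 = 2*1 + 0
Back-substitute:
1 = 21 − 10·2
1 = −10·65 + 31·21
1 = 31·281 − 134·65
1 = −134·8214 + 3917·281
1 = 3917·8495 − 4051·8214
1 = −4051·33699 + 16070·8495
1 = 16070·244388 − 116541·33699
1 = −116541·522475 + 249152·244388
1 = 249152·4424188 − 2109757·522475
So 522475·(-2109757) ≡ 1 (mod 4424188), i.e. 522475⁻¹ ≡ 2314431.
Then x ≡ 2314431·741223 ≡ 4046985 (mod 4424188); the smallest non-negative solution is x = 4046985.

4046985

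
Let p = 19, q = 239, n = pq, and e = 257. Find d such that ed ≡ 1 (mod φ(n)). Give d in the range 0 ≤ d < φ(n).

2117

φ(n) = (p−1)(q−1) = 18·238 = 4284.
Need d with 257·d ≡ 1 (mod 4284). Apply the extended Euclidean algorithm:
4284 = 16*257 + 172
257 = 1*172 + 85
172 = 2*85 + 2
85 = 42*2 + 1
2 = 2*1 + 0
Back-substitute:
1 = 85 − 42·2
1 = −42·172 + 85·85
1 = 85·257 − 127·172
1 = −127·4284 + 2117·257
So 257·2117 ≡ 1 (mod 4284), hence d = 2117.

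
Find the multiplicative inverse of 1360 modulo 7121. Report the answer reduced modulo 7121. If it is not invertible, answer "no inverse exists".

Run Euclid on (7121, 1360):
7121 = 5×1360 + 321
1360 = 4×321 + 76
321 = 4×76 + 17
76 = 4×17 + 8
17 = 2×8 + 1
8 = 8×1 + 0
Since gcd(1360, 7121) = 1, back-substitute to write 1 as a combination:
1 = 17 − 2·8
1 = −2·76 + 9·17
1 = 9·321 − 38·76
1 = −38·1360 + 161·321
1 = 161·7121 − 843·1360
Thus 1360·(-843) ≡ 1 (mod 7121); reducing, -843 mod 7121 = 6278.

6278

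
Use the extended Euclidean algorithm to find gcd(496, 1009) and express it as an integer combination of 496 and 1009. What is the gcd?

Euclidean algorithm:
1009 = 2·496 + 17
496 = 29·17 + 3
17 = 5·3 + 2
3 = 1·2 + 1
2 = 2·1 + 0
gcd(496, 1009) = 1.
Express as a combination:
1 = 3 − 2
1 = −17 + 6·3
1 = 6·496 − 175·17
1 = −175·1009 + 356·496
So 1 = (-175)·1009 + (356)·496.

1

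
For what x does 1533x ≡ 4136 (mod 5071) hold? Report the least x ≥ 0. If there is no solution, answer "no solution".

First find gcd(1533, 5071):
5071 = 3·1533 + 472
1533 = 3·472 + 117
472 = 4·117 + 4
117 = 29·4 + 1
4 = 4·1 + 0
gcd = 1, so a unique solution mod 5071 exists.
Back-substitute for the Bézout coefficients:
1 = 117 − 29·4
1 = −29·472 + 117·117
1 = 117·1533 − 380·472
1 = −380·5071 + 1257·1533
So 1533·(1257) ≡ 1 (mod 5071), giving 1533⁻¹ ≡ 1257.
x ≡ 1533⁻¹·4136 ≡ 1257·4136 ≡ 1177 (mod 5071).

1177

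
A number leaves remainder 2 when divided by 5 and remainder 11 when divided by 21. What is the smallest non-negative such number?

32

Write x = 2 + 5·k. Then 5·k ≡ 11 − 2 ≡ 9 (mod 21).
Need 5⁻¹ mod 21. Extended Euclid on (21, 5):
21 = 4*5 + 1
5 = 5*1 + 0
Back-substitute:
1 = 21 − 4·5
5⁻¹ ≡ 17 (mod 21), so k ≡ 17·9 ≡ 6 (mod 21).
x = 2 + 5·6 = 32.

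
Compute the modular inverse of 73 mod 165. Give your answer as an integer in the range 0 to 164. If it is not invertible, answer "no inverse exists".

52

Apply the Euclidean algorithm to 165 and 73:
165 = 2*73 + 19
73 = 3*19 + 16
19 = 1*16 + 3
16 = 5*3 + 1
3 = 3*1 + 0
gcd = 1, so the inverse exists. Back-substitute:
1 = 16 − 5·3
1 = −5·19 + 6·16
1 = 6·73 − 23·19
1 = −23·165 + 52·73
So 73·52 ≡ 1 (mod 165).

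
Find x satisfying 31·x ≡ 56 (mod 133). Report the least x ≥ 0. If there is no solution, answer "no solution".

First find gcd(31, 133):
133 = 4×31 + 9
31 = 3×9 + 4
9 = 2×4 + 1
4 = 4×1 + 0
gcd = 1, so a unique solution mod 133 exists.
Back-substitute for the Bézout coefficients:
1 = 9 − 2·4
1 = −2·31 + 7·9
1 = 7·133 − 30·31
So 31·(-30) ≡ 1 (mod 133), giving 31⁻¹ ≡ 103.
x ≡ 31⁻¹·56 ≡ 103·56 ≡ 49 (mod 133).

49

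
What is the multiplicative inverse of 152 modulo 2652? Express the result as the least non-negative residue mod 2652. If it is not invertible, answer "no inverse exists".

no inverse exists

Euclidean algorithm on 2652, 152:
2652 = 17*152 + 68
152 = 2*68 + 16
68 = 4*16 + 4
16 = 4*4 + 0
gcd(152, 2652) = 4 ≠ 1, so 152 has no multiplicative inverse modulo 2652.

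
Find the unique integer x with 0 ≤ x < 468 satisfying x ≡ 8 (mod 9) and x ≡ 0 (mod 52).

260

Write x = 8 + 9·k. Then 9·k ≡ 0 − 8 ≡ 44 (mod 52).
Need 9⁻¹ mod 52. Extended Euclid on (52, 9):
52 = 5*9 + 7
9 = 1*7 + 2
7 = 3*2 + 1
2 = 2*1 + 0
Back-substitute:
1 = 7 − 3·2
1 = −3·9 + 4·7
1 = 4·52 − 23·9
9⁻¹ ≡ 29 (mod 52), so k ≡ 29·44 ≡ 28 (mod 52).
x = 8 + 9·28 = 260.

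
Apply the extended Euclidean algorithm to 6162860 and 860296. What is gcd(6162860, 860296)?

4

Euclidean algorithm:
6162860 = 7*860296 + 140788
860296 = 6*140788 + 15568
140788 = 9*15568 + 676
15568 = 23*676 + 20
676 = 33*20 + 16
20 = 1*16 + 4
16 = 4*4 + 0
gcd(6162860, 860296) = 4.
Back-substituting:
4 = 20 − 16
4 = −676 + 34·20
4 = 34·15568 − 783·676
4 = −783·140788 + 7081·15568
4 = 7081·860296 − 43269·140788
4 = −43269·6162860 + 309964·860296
So 4 = (-43269)·6162860 + (309964)·860296.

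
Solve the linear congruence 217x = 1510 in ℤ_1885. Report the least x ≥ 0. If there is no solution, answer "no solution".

First find gcd(217, 1885):
1885 = 8·217 + 149
217 = 1·149 + 68
149 = 2·68 + 13
68 = 5·13 + 3
13 = 4·3 + 1
3 = 3·1 + 0
gcd = 1, so a unique solution mod 1885 exists.
Back-substitute for the Bézout coefficients:
1 = 13 − 4·3
1 = −4·68 + 21·13
1 = 21·149 − 46·68
1 = −46·217 + 67·149
1 = 67·1885 − 582·217
So 217·(-582) ≡ 1 (mod 1885), giving 217⁻¹ ≡ 1303.
x ≡ 217⁻¹·1510 ≡ 1303·1510 ≡ 1475 (mod 1885).

1475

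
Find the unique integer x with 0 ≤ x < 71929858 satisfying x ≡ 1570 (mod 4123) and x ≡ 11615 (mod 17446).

70476009

Write x = 1570 + 4123·k. Then 4123·k ≡ 11615 − 1570 ≡ 10045 (mod 17446).
Need 4123⁻¹ mod 17446. Extended Euclid on (17446, 4123):
17446 = 4×4123 + 954
4123 = 4×954 + 307
954 = 3×307 + 33
307 = 9×33 + 10
33 = 3×10 + 3
10 = 3×3 + 1
3 = 3×1 + 0
Back-substitute:
1 = 10 − 3·3
1 = −3·33 + 10·10
1 = 10·307 − 93·33
1 = −93·954 + 289·307
1 = 289·4123 − 1249·954
1 = −1249·17446 + 5285·4123
4123⁻¹ ≡ 5285 (mod 17446), so k ≡ 5285·10045 ≡ 17093 (mod 17446).
x = 1570 + 4123·17093 = 70476009.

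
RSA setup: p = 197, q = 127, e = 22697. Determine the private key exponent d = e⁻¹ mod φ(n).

φ(n) = (p−1)(q−1) = 196·126 = 24696.
Need d with 22697·d ≡ 1 (mod 24696). Apply the extended Euclidean algorithm:
24696 = 1*22697 + 1999
22697 = 11*1999 + 708
1999 = 2*708 + 583
708 = 1*583 + 125
583 = 4*125 + 83
125 = 1*83 + 42
83 = 1*42 + 41
42 = 1*41 + 1
41 = 41*1 + 0
Back-substitute:
1 = 42 − 41
1 = −83 + 2·42
1 = 2·125 − 3·83
1 = −3·583 + 14·125
1 = 14·708 − 17·583
1 = −17·1999 + 48·708
1 = 48·22697 − 545·1999
1 = −545·24696 + 593·22697
So 22697·593 ≡ 1 (mod 24696), hence d = 593.

593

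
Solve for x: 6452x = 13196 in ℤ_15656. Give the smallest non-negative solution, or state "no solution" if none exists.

First find gcd(6452, 15656):
15656 = 2×6452 + 2752
6452 = 2×2752 + 948
2752 = 2×948 + 856
948 = 1×856 + 92
856 = 9×92 + 28
92 = 3×28 + 8
28 = 3×8 + 4
8 = 2×4 + 0
gcd = 4 and 4 | 13196, so solutions exist. Divide through by 4: 1613x ≡ 3299 (mod 3914).
Now find 1613⁻¹ mod 3914:
3914 = 2×1613 + 688
1613 = 2×688 + 237
688 = 2×237 + 214
237 = 1×214 + 23
214 = 9×23 + 7
23 = 3×7 + 2
7 = 3×2 + 1
2 = 2×1 + 0
Back-substitute:
1 = 7 − 3·2
1 = −3·23 + 10·7
1 = 10·214 − 93·23
1 = −93·237 + 103·214
1 = 103·688 − 299·237
1 = −299·1613 + 701·688
1 = 701·3914 − 1701·1613
So 1613·(-1701) ≡ 1 (mod 3914), i.e. 1613⁻¹ ≡ 2213.
Then x ≡ 2213·3299 ≡ 1077 (mod 3914); the smallest non-negative solution is x = 1077.

1077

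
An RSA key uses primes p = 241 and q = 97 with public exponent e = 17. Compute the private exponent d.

13553

φ(n) = (p−1)(q−1) = 240·96 = 23040.
Need d with 17·d ≡ 1 (mod 23040). Apply the extended Euclidean algorithm:
23040 = 1355*17 + 5
17 = 3*5 + 2
5 = 2*2 + 1
2 = 2*1 + 0
Back-substitute:
1 = 5 − 2·2
1 = −2·17 + 7·5
1 = 7·23040 − 9487·17
So 17·(-9487) ≡ 1 (mod 23040), hence d ≡ -9487 ≡ 13553 (mod 23040).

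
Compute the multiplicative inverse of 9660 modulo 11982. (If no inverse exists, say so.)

Euclidean algorithm on 11982, 9660:
11982 = 1·9660 + 2322
9660 = 4·2322 + 372
2322 = 6·372 + 90
372 = 4·90 + 12
90 = 7·12 + 6
12 = 2·6 + 0
gcd(9660, 11982) = 6 ≠ 1, so 9660 has no multiplicative inverse modulo 11982.

no inverse exists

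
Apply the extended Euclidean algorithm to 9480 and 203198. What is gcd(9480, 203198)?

Euclidean algorithm:
203198 = 21×9480 + 4118
9480 = 2×4118 + 1244
4118 = 3×1244 + 386
1244 = 3×386 + 86
386 = 4×86 + 42
86 = 2×42 + 2
42 = 21×2 + 0
gcd(9480, 203198) = 2.
Back-substituting:
2 = 86 − 2·42
2 = −2·386 + 9·86
2 = 9·1244 − 29·386
2 = −29·4118 + 96·1244
2 = 96·9480 − 221·4118
2 = −221·203198 + 4737·9480
So 2 = (-221)·203198 + (4737)·9480.

2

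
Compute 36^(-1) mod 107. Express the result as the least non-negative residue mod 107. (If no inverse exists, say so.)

Apply the Euclidean algorithm to 107 and 36:
107 = 2*36 + 35
36 = 1*35 + 1
35 = 35*1 + 0
Since gcd(36, 107) = 1, back-substitute to write 1 as a combination:
1 = 36 − 35
1 = −107 + 3·36
So 36·3 ≡ 1 (mod 107).

3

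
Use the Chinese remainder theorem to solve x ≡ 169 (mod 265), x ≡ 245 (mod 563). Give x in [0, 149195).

44159

Write x = 169 + 265·k. Then 265·k ≡ 245 − 169 ≡ 76 (mod 563).
Need 265⁻¹ mod 563. Extended Euclid on (563, 265):
563 = 2*265 + 33
265 = 8*33 + 1
33 = 33*1 + 0
Back-substitute:
1 = 265 − 8·33
1 = −8·563 + 17·265
265⁻¹ ≡ 17 (mod 563), so k ≡ 17·76 ≡ 166 (mod 563).
x = 169 + 265·166 = 44159.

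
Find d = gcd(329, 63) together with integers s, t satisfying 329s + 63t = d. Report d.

Euclidean algorithm:
329 = 5×63 + 14
63 = 4×14 + 7
14 = 2×7 + 0
gcd(329, 63) = 7.
Express as a combination:
7 = 63 − 4·14
7 = −4·329 + 21·63
So 7 = (-4)·329 + (21)·63.

7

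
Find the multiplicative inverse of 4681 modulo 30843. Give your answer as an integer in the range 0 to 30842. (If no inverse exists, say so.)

gcd(30843, 4681) by repeated division:
30843 = 6·4681 + 2757
4681 = 1·2757 + 1924
2757 = 1·1924 + 833
1924 = 2·833 + 258
833 = 3·258 + 59
258 = 4·59 + 22
59 = 2·22 + 15
22 = 1·15 + 7
15 = 2·7 + 1
7 = 7·1 + 0
The gcd is 1. Working backward:
1 = 15 − 2·7
1 = −2·22 + 3·15
1 = 3·59 − 8·22
1 = −8·258 + 35·59
1 = 35·833 − 113·258
1 = −113·1924 + 261·833
1 = 261·2757 − 374·1924
1 = −374·4681 + 635·2757
1 = 635·30843 − 4184·4681
Hence 4681⁻¹ ≡ -4184 ≡ 26659 (mod 30843).

26659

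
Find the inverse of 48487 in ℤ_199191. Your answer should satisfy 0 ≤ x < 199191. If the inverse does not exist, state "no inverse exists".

60217

gcd(199191, 48487) by repeated division:
199191 = 4*48487 + 5243
48487 = 9*5243 + 1300
5243 = 4*1300 + 43
1300 = 30*43 + 10
43 = 4*10 + 3
10 = 3*3 + 1
3 = 3*1 + 0
gcd = 1, so the inverse exists. Back-substitute:
1 = 10 − 3·3
1 = −3·43 + 13·10
1 = 13·1300 − 393·43
1 = −393·5243 + 1585·1300
1 = 1585·48487 − 14658·5243
1 = −14658·199191 + 60217·48487
So 48487·60217 ≡ 1 (mod 199191).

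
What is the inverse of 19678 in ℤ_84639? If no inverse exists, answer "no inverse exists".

Run Euclid on (84639, 19678):
84639 = 4*19678 + 5927
19678 = 3*5927 + 1897
5927 = 3*1897 + 236
1897 = 8*236 + 9
236 = 26*9 + 2
9 = 4*2 + 1
2 = 2*1 + 0
The gcd is 1. Working backward:
1 = 9 − 4·2
1 = −4·236 + 105·9
1 = 105·1897 − 844·236
1 = −844·5927 + 2637·1897
1 = 2637·19678 − 8755·5927
1 = −8755·84639 + 37657·19678
So 19678·37657 ≡ 1 (mod 84639).

37657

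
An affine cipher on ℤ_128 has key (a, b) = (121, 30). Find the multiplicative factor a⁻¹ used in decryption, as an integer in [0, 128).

Apply the Euclidean algorithm to 128 and 121:
128 = 1·121 + 7
121 = 17·7 + 2
7 = 3·2 + 1
2 = 2·1 + 0
Since gcd(121, 128) = 1, back-substitute to write 1 as a combination:
1 = 7 − 3·2
1 = −3·121 + 52·7
1 = 52·128 − 55·121
Thus 121·(-55) ≡ 1 (mod 128); reducing, -55 mod 128 = 73.

73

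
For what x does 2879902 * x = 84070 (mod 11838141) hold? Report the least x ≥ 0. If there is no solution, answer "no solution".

2990260

First find gcd(2879902, 11838141):
11838141 = 4·2879902 + 318533
2879902 = 9·318533 + 13105
318533 = 24·13105 + 4013
13105 = 3·4013 + 1066
4013 = 3·1066 + 815
1066 = 1·815 + 251
815 = 3·251 + 62
251 = 4·62 + 3
62 = 20·3 + 2
3 = 1·2 + 1
2 = 2·1 + 0
gcd = 1, so a unique solution mod 11838141 exists.
Back-substitute for the Bézout coefficients:
1 = 3 − 2
1 = −62 + 21·3
1 = 21·251 − 85·62
1 = −85·815 + 276·251
1 = 276·1066 − 361·815
1 = −361·4013 + 1359·1066
1 = 1359·13105 − 4438·4013
1 = −4438·318533 + 107871·13105
1 = 107871·2879902 − 975277·318533
1 = −975277·11838141 + 4008979·2879902
So 2879902·(4008979) ≡ 1 (mod 11838141), giving 2879902⁻¹ ≡ 4008979.
x ≡ 2879902⁻¹·84070 ≡ 4008979·84070 ≡ 2990260 (mod 11838141).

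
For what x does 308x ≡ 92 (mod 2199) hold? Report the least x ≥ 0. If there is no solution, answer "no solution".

343

First find gcd(308, 2199):
2199 = 7×308 + 43
308 = 7×43 + 7
43 = 6×7 + 1
7 = 7×1 + 0
gcd = 1, so a unique solution mod 2199 exists.
Back-substitute for the Bézout coefficients:
1 = 43 − 6·7
1 = −6·308 + 43·43
1 = 43·2199 − 307·308
So 308·(-307) ≡ 1 (mod 2199), giving 308⁻¹ ≡ 1892.
x ≡ 308⁻¹·92 ≡ 1892·92 ≡ 343 (mod 2199).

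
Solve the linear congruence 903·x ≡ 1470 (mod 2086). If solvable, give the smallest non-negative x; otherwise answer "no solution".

First find gcd(903, 2086):
2086 = 2×903 + 280
903 = 3×280 + 63
280 = 4×63 + 28
63 = 2×28 + 7
28 = 4×7 + 0
gcd = 7 and 7 | 1470, so solutions exist. Divide through by 7: 129x ≡ 210 (mod 298).
Now find 129⁻¹ mod 298:
298 = 2·129 + 40
129 = 3·40 + 9
40 = 4·9 + 4
9 = 2·4 + 1
4 = 4·1 + 0
Back-substitute:
1 = 9 − 2·4
1 = −2·40 + 9·9
1 = 9·129 − 29·40
1 = −29·298 + 67·129
So 129⁻¹ ≡ 67 (mod 298).
Then x ≡ 67·210 ≡ 64 (mod 298); the smallest non-negative solution is x = 64.

64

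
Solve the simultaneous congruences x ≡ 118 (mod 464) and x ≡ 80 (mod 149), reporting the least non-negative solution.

Write x = 118 + 464·k. Then 464·k ≡ 80 − 118 ≡ 111 (mod 149).
Need 464⁻¹ mod 149. Extended Euclid on (149, 17):
149 = 8×17 + 13
17 = 1×13 + 4
13 = 3×4 + 1
4 = 4×1 + 0
Back-substitute:
1 = 13 − 3·4
1 = −3·17 + 4·13
1 = 4·149 − 35·17
464⁻¹ ≡ 114 (mod 149), so k ≡ 114·111 ≡ 138 (mod 149).
x = 118 + 464·138 = 64150.

64150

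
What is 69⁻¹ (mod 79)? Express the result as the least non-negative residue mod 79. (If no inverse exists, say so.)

71

Run Euclid on (79, 69):
79 = 1·69 + 10
69 = 6·10 + 9
10 = 1·9 + 1
9 = 9·1 + 0
gcd = 1, so the inverse exists. Back-substitute:
1 = 10 − 9
1 = −69 + 7·10
1 = 7·79 − 8·69
Thus 69·(-8) ≡ 1 (mod 79); reducing, -8 mod 79 = 71.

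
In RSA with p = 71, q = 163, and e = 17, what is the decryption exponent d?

10673

φ(n) = (p−1)(q−1) = 70·162 = 11340.
Need d with 17·d ≡ 1 (mod 11340). Apply the extended Euclidean algorithm:
11340 = 667·17 + 1
17 = 17·1 + 0
Back-substitute:
1 = 11340 − 667·17
So 17·(-667) ≡ 1 (mod 11340), hence d ≡ -667 ≡ 10673 (mod 11340).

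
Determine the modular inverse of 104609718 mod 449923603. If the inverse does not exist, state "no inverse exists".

345301460

Run Euclid on (449923603, 104609718):
449923603 = 4·104609718 + 31484731
104609718 = 3·31484731 + 10155525
31484731 = 3·10155525 + 1018156
10155525 = 9·1018156 + 992121
1018156 = 1·992121 + 26035
992121 = 38·26035 + 2791
26035 = 9·2791 + 916
2791 = 3·916 + 43
916 = 21·43 + 13
43 = 3·13 + 4
13 = 3·4 + 1
4 = 4·1 + 0
The gcd is 1. Working backward:
1 = 13 − 3·4
1 = −3·43 + 10·13
1 = 10·916 − 213·43
1 = −213·2791 + 649·916
1 = 649·26035 − 6054·2791
1 = −6054·992121 + 230701·26035
1 = 230701·1018156 − 236755·992121
1 = −236755·10155525 + 2361496·1018156
1 = 2361496·31484731 − 7321243·10155525
1 = −7321243·104609718 + 24325225·31484731
1 = 24325225·449923603 − 104622143·104609718
So 104609718·(-104622143) ≡ 1 (mod 449923603), and -104622143 ≡ 345301460 (mod 449923603).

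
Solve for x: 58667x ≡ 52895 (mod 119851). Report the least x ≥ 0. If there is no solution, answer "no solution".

109000

First find gcd(58667, 119851):
119851 = 2·58667 + 2517
58667 = 23·2517 + 776
2517 = 3·776 + 189
776 = 4·189 + 20
189 = 9·20 + 9
20 = 2·9 + 2
9 = 4·2 + 1
2 = 2·1 + 0
gcd = 1, so a unique solution mod 119851 exists.
Back-substitute for the Bézout coefficients:
1 = 9 − 4·2
1 = −4·20 + 9·9
1 = 9·189 − 85·20
1 = −85·776 + 349·189
1 = 349·2517 − 1132·776
1 = −1132·58667 + 26385·2517
1 = 26385·119851 − 53902·58667
So 58667·(-53902) ≡ 1 (mod 119851), giving 58667⁻¹ ≡ 65949.
x ≡ 58667⁻¹·52895 ≡ 65949·52895 ≡ 109000 (mod 119851).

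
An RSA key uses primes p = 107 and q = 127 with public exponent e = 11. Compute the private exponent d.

φ(n) = (p−1)(q−1) = 106·126 = 13356.
Need d with 11·d ≡ 1 (mod 13356). Apply the extended Euclidean algorithm:
13356 = 1214×11 + 2
11 = 5×2 + 1
2 = 2×1 + 0
Back-substitute:
1 = 11 − 5·2
1 = −5·13356 + 6071·11
So 11·6071 ≡ 1 (mod 13356), hence d = 6071.

6071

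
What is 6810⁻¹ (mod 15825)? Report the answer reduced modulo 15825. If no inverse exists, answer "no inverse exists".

no inverse exists

Euclidean algorithm on 15825, 6810:
15825 = 2×6810 + 2205
6810 = 3×2205 + 195
2205 = 11×195 + 60
195 = 3×60 + 15
60 = 4×15 + 0
The gcd is 15, not 1, hence no inverse exists.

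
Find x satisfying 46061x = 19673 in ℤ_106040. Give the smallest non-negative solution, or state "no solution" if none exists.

First find gcd(46061, 106040):
106040 = 2·46061 + 13918
46061 = 3·13918 + 4307
13918 = 3·4307 + 997
4307 = 4·997 + 319
997 = 3·319 + 40
319 = 7·40 + 39
40 = 1·39 + 1
39 = 39·1 + 0
gcd = 1, so a unique solution mod 106040 exists.
Back-substitute for the Bézout coefficients:
1 = 40 − 39
1 = −319 + 8·40
1 = 8·997 − 25·319
1 = −25·4307 + 108·997
1 = 108·13918 − 349·4307
1 = −349·46061 + 1155·13918
1 = 1155·106040 − 2659·46061
So 46061·(-2659) ≡ 1 (mod 106040), giving 46061⁻¹ ≡ 103381.
x ≡ 46061⁻¹·19673 ≡ 103381·19673 ≡ 73253 (mod 106040).

73253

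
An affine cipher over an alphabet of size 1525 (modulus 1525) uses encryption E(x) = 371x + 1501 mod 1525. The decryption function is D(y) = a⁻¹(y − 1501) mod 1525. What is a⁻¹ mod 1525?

781

gcd(1525, 371) by repeated division:
1525 = 4×371 + 41
371 = 9×41 + 2
41 = 20×2 + 1
2 = 2×1 + 0
gcd = 1, so the inverse exists. Back-substitute:
1 = 41 − 20·2
1 = −20·371 + 181·41
1 = 181·1525 − 744·371
Thus 371·(-744) ≡ 1 (mod 1525); reducing, -744 mod 1525 = 781.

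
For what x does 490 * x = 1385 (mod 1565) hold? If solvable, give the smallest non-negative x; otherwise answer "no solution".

First find gcd(490, 1565):
1565 = 3·490 + 95
490 = 5·95 + 15
95 = 6·15 + 5
15 = 3·5 + 0
gcd = 5 and 5 | 1385, so solutions exist. Divide through by 5: 98x ≡ 277 (mod 313).
Now find 98⁻¹ mod 313:
313 = 3*98 + 19
98 = 5*19 + 3
19 = 6*3 + 1
3 = 3*1 + 0
Back-substitute:
1 = 19 − 6·3
1 = −6·98 + 31·19
1 = 31·313 − 99·98
So 98·(-99) ≡ 1 (mod 313), i.e. 98⁻¹ ≡ 214.
Then x ≡ 214·277 ≡ 121 (mod 313); the smallest non-negative solution is x = 121.

121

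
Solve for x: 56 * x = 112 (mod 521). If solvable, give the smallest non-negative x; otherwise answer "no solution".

First find gcd(56, 521):
521 = 9*56 + 17
56 = 3*17 + 5
17 = 3*5 + 2
5 = 2*2 + 1
2 = 2*1 + 0
gcd = 1, so a unique solution mod 521 exists.
Back-substitute for the Bézout coefficients:
1 = 5 − 2·2
1 = −2·17 + 7·5
1 = 7·56 − 23·17
1 = −23·521 + 214·56
So 56·(214) ≡ 1 (mod 521), giving 56⁻¹ ≡ 214.
x ≡ 56⁻¹·112 ≡ 214·112 ≡ 2 (mod 521).

2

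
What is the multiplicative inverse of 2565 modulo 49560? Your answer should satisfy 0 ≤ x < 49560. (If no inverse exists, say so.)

Compute gcd(2565, 49560):
49560 = 19·2565 + 825
2565 = 3·825 + 90
825 = 9·90 + 15
90 = 6·15 + 0
Since gcd = 15 > 1, 2565 is not a unit mod 49560.

no inverse exists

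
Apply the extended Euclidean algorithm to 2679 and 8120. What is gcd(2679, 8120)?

Repeated division:
8120 = 3·2679 + 83
2679 = 32·83 + 23
83 = 3·23 + 14
23 = 1·14 + 9
14 = 1·9 + 5
9 = 1·5 + 4
5 = 1·4 + 1
4 = 4·1 + 0
gcd(2679, 8120) = 1.
Express as a combination:
1 = 5 − 4
1 = −9 + 2·5
1 = 2·14 − 3·9
1 = −3·23 + 5·14
1 = 5·83 − 18·23
1 = −18·2679 + 581·83
1 = 581·8120 − 1761·2679
So 1 = (581)·8120 + (-1761)·2679.

1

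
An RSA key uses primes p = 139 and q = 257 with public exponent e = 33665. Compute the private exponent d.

φ(n) = (p−1)(q−1) = 138·256 = 35328.
Need d with 33665·d ≡ 1 (mod 35328). Apply the extended Euclidean algorithm:
35328 = 1×33665 + 1663
33665 = 20×1663 + 405
1663 = 4×405 + 43
405 = 9×43 + 18
43 = 2×18 + 7
18 = 2×7 + 4
7 = 1×4 + 3
4 = 1×3 + 1
3 = 3×1 + 0
Back-substitute:
1 = 4 − 3
1 = −7 + 2·4
1 = 2·18 − 5·7
1 = −5·43 + 12·18
1 = 12·405 − 113·43
1 = −113·1663 + 464·405
1 = 464·33665 − 9393·1663
1 = −9393·35328 + 9857·33665
So 33665·9857 ≡ 1 (mod 35328), hence d = 9857.

9857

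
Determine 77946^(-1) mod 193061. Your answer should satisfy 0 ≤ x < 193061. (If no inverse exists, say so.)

Euclidean algorithm on 193061, 77946:
193061 = 2·77946 + 37169
77946 = 2·37169 + 3608
37169 = 10·3608 + 1089
3608 = 3·1089 + 341
1089 = 3·341 + 66
341 = 5·66 + 11
66 = 6·11 + 0
gcd(77946, 193061) = 11 ≠ 1, so 77946 has no multiplicative inverse modulo 193061.

no inverse exists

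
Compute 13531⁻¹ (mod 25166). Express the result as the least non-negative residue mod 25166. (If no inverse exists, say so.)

gcd(25166, 13531) by repeated division:
25166 = 1×13531 + 11635
13531 = 1×11635 + 1896
11635 = 6×1896 + 259
1896 = 7×259 + 83
259 = 3×83 + 10
83 = 8×10 + 3
10 = 3×3 + 1
3 = 3×1 + 0
Since gcd(13531, 25166) = 1, back-substitute to write 1 as a combination:
1 = 10 − 3·3
1 = −3·83 + 25·10
1 = 25·259 − 78·83
1 = −78·1896 + 571·259
1 = 571·11635 − 3504·1896
1 = −3504·13531 + 4075·11635
1 = 4075·25166 − 7579·13531
Hence 13531⁻¹ ≡ -7579 ≡ 17587 (mod 25166).

17587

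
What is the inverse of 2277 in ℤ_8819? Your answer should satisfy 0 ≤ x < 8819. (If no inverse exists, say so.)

Apply the Euclidean algorithm to 8819 and 2277:
8819 = 3*2277 + 1988
2277 = 1*1988 + 289
1988 = 6*289 + 254
289 = 1*254 + 35
254 = 7*35 + 9
35 = 3*9 + 8
9 = 1*8 + 1
8 = 8*1 + 0
gcd = 1, so the inverse exists. Back-substitute:
1 = 9 − 8
1 = −35 + 4·9
1 = 4·254 − 29·35
1 = −29·289 + 33·254
1 = 33·1988 − 227·289
1 = −227·2277 + 260·1988
1 = 260·8819 − 1007·2277
Thus 2277·(-1007) ≡ 1 (mod 8819); reducing, -1007 mod 8819 = 7812.

7812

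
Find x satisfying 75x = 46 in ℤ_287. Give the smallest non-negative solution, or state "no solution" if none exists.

257

First find gcd(75, 287):
287 = 3*75 + 62
75 = 1*62 + 13
62 = 4*13 + 10
13 = 1*10 + 3
10 = 3*3 + 1
3 = 3*1 + 0
gcd = 1, so a unique solution mod 287 exists.
Back-substitute for the Bézout coefficients:
1 = 10 − 3·3
1 = −3·13 + 4·10
1 = 4·62 − 19·13
1 = −19·75 + 23·62
1 = 23·287 − 88·75
So 75·(-88) ≡ 1 (mod 287), giving 75⁻¹ ≡ 199.
x ≡ 75⁻¹·46 ≡ 199·46 ≡ 257 (mod 287).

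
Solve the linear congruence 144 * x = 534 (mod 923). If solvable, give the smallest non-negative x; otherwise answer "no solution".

First find gcd(144, 923):
923 = 6×144 + 59
144 = 2×59 + 26
59 = 2×26 + 7
26 = 3×7 + 5
7 = 1×5 + 2
5 = 2×2 + 1
2 = 2×1 + 0
gcd = 1, so a unique solution mod 923 exists.
Back-substitute for the Bézout coefficients:
1 = 5 − 2·2
1 = −2·7 + 3·5
1 = 3·26 − 11·7
1 = −11·59 + 25·26
1 = 25·144 − 61·59
1 = −61·923 + 391·144
So 144·(391) ≡ 1 (mod 923), giving 144⁻¹ ≡ 391.
x ≡ 144⁻¹·534 ≡ 391·534 ≡ 196 (mod 923).

196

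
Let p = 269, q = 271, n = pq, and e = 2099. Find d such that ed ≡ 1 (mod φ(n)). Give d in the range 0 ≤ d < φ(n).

φ(n) = (p−1)(q−1) = 268·270 = 72360.
Need d with 2099·d ≡ 1 (mod 72360). Apply the extended Euclidean algorithm:
72360 = 34*2099 + 994
2099 = 2*994 + 111
994 = 8*111 + 106
111 = 1*106 + 5
106 = 21*5 + 1
5 = 5*1 + 0
Back-substitute:
1 = 106 − 21·5
1 = −21·111 + 22·106
1 = 22·994 − 197·111
1 = −197·2099 + 416·994
1 = 416·72360 − 14341·2099
So 2099·(-14341) ≡ 1 (mod 72360), hence d ≡ -14341 ≡ 58019 (mod 72360).

58019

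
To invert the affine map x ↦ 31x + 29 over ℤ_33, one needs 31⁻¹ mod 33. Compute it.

gcd(33, 31) by repeated division:
33 = 1*31 + 2
31 = 15*2 + 1
2 = 2*1 + 0
Since gcd(31, 33) = 1, back-substitute to write 1 as a combination:
1 = 31 − 15·2
1 = −15·33 + 16·31
So 31·16 ≡ 1 (mod 33).

16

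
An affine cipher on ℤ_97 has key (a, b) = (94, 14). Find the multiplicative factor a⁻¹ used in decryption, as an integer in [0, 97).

32

gcd(97, 94) by repeated division:
97 = 1*94 + 3
94 = 31*3 + 1
3 = 3*1 + 0
The gcd is 1. Working backward:
1 = 94 − 31·3
1 = −31·97 + 32·94
So 94·32 ≡ 1 (mod 97).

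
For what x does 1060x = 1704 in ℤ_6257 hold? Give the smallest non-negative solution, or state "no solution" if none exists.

403

First find gcd(1060, 6257):
6257 = 5*1060 + 957
1060 = 1*957 + 103
957 = 9*103 + 30
103 = 3*30 + 13
30 = 2*13 + 4
13 = 3*4 + 1
4 = 4*1 + 0
gcd = 1, so a unique solution mod 6257 exists.
Back-substitute for the Bézout coefficients:
1 = 13 − 3·4
1 = −3·30 + 7·13
1 = 7·103 − 24·30
1 = −24·957 + 223·103
1 = 223·1060 − 247·957
1 = −247·6257 + 1458·1060
So 1060·(1458) ≡ 1 (mod 6257), giving 1060⁻¹ ≡ 1458.
x ≡ 1060⁻¹·1704 ≡ 1458·1704 ≡ 403 (mod 6257).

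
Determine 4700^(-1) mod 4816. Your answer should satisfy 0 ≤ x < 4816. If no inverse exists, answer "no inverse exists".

no inverse exists

Euclidean algorithm on 4816, 4700:
4816 = 1·4700 + 116
4700 = 40·116 + 60
116 = 1·60 + 56
60 = 1·56 + 4
56 = 14·4 + 0
Since gcd = 4 > 1, 4700 is not a unit mod 4816.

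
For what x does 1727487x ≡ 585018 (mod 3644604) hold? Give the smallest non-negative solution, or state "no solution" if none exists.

168434

First find gcd(1727487, 3644604):
3644604 = 2*1727487 + 189630
1727487 = 9*189630 + 20817
189630 = 9*20817 + 2277
20817 = 9*2277 + 324
2277 = 7*324 + 9
324 = 36*9 + 0
gcd = 9 and 9 | 585018, so solutions exist. Divide through by 9: 191943x ≡ 65002 (mod 404956).
Now find 191943⁻¹ mod 404956:
404956 = 2×191943 + 21070
191943 = 9×21070 + 2313
21070 = 9×2313 + 253
2313 = 9×253 + 36
253 = 7×36 + 1
36 = 36×1 + 0
Back-substitute:
1 = 253 − 7·36
1 = −7·2313 + 64·253
1 = 64·21070 − 583·2313
1 = −583·191943 + 5311·21070
1 = 5311·404956 − 11205·191943
So 191943·(-11205) ≡ 1 (mod 404956), i.e. 191943⁻¹ ≡ 393751.
Then x ≡ 393751·65002 ≡ 168434 (mod 404956); the smallest non-negative solution is x = 168434.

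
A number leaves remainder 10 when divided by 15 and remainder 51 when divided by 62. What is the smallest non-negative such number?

175

Write x = 10 + 15·k. Then 15·k ≡ 51 − 10 ≡ 41 (mod 62).
Need 15⁻¹ mod 62. Extended Euclid on (62, 15):
62 = 4*15 + 2
15 = 7*2 + 1
2 = 2*1 + 0
Back-substitute:
1 = 15 − 7·2
1 = −7·62 + 29·15
15⁻¹ ≡ 29 (mod 62), so k ≡ 29·41 ≡ 11 (mod 62).
x = 10 + 15·11 = 175.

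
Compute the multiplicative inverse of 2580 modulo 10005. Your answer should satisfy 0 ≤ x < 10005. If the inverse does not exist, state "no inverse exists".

Euclidean algorithm on 10005, 2580:
10005 = 3·2580 + 2265
2580 = 1·2265 + 315
2265 = 7·315 + 60
315 = 5·60 + 15
60 = 4·15 + 0
gcd(2580, 10005) = 15 ≠ 1, so 2580 has no multiplicative inverse modulo 10005.

no inverse exists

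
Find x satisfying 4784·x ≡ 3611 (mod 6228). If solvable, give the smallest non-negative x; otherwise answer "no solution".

no solution

gcd(4784, 6228):
6228 = 1×4784 + 1444
4784 = 3×1444 + 452
1444 = 3×452 + 88
452 = 5×88 + 12
88 = 7×12 + 4
12 = 3×4 + 0
gcd = 4, but 4 ∤ 3611, so the congruence has no solution.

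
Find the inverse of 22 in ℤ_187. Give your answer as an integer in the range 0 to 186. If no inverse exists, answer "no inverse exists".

Compute gcd(22, 187):
187 = 8×22 + 11
22 = 2×11 + 0
gcd(22, 187) = 11 ≠ 1, so 22 has no multiplicative inverse modulo 187.

no inverse exists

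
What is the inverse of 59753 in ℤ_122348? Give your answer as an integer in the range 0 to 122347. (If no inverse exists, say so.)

Apply the Euclidean algorithm to 122348 and 59753:
122348 = 2×59753 + 2842
59753 = 21×2842 + 71
2842 = 40×71 + 2
71 = 35×2 + 1
2 = 2×1 + 0
gcd = 1, so the inverse exists. Back-substitute:
1 = 71 − 35·2
1 = −35·2842 + 1401·71
1 = 1401·59753 − 29456·2842
1 = −29456·122348 + 60313·59753
So 59753·60313 ≡ 1 (mod 122348).

60313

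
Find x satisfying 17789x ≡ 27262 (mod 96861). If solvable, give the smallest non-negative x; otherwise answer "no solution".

53063

First find gcd(17789, 96861):
96861 = 5×17789 + 7916
17789 = 2×7916 + 1957
7916 = 4×1957 + 88
1957 = 22×88 + 21
88 = 4×21 + 4
21 = 5×4 + 1
4 = 4×1 + 0
gcd = 1, so a unique solution mod 96861 exists.
Back-substitute for the Bézout coefficients:
1 = 21 − 5·4
1 = −5·88 + 21·21
1 = 21·1957 − 467·88
1 = −467·7916 + 1889·1957
1 = 1889·17789 − 4245·7916
1 = −4245·96861 + 23114·17789
So 17789·(23114) ≡ 1 (mod 96861), giving 17789⁻¹ ≡ 23114.
x ≡ 17789⁻¹·27262 ≡ 23114·27262 ≡ 53063 (mod 96861).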